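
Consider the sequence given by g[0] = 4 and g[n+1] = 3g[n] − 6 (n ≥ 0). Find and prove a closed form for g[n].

Claim: g[n] = 3^n + 3.

Base case: g[0] = 4, and 3^0 + 3 = 1 + 3 = 4.
Assume g[j] = 3^j + 3 for some j ≥ 0.
Then g[j+1] = 3g[j] − 6 = 3·(3^j + 3) − 6 = 3^{j+1} + 9 − 6 = 3^{j+1} + 3.
So the formula holds for j+1, and by induction g[n] = 3^n + 3 for all n ≥ 0.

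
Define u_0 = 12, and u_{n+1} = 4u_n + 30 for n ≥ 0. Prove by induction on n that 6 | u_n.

Base case: u_0 = 12 = 6·2, so 6 | u_0.
Assume 6 | u_m, so u_m = 6t for some integer t.
Then u_{m+1} = 4u_m + 30 = 4·(6t) + 30 = 6(4t + 5), so 6 | u_{m+1}.
By induction, 6 | u_n for all n ≥ 0.

6 | u_n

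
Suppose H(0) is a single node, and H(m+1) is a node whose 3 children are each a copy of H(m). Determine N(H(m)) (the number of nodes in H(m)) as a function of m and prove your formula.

Claim: N(H(m)) = (3^{m+1} − 1)/2.

Base case: N(H(0)) = 1, and (3^{0+1} − 1)/2 = 1.
Assume N(H(j)) = (3^{j+1} − 1)/2.
Then N(H(j+1)) = 1 + 3N(H(j)) = 1 + 3·(3^{j+1} − 1)/2 = 1 + (3^{j+2} − 3)/2 = (2 + 3^{j+2} − 3)/2 = (3^{j+2} − 1)/2.
This completes the inductive step, so N(H(m)) = (3^{m+1} − 1)/2 for all m ≥ 0.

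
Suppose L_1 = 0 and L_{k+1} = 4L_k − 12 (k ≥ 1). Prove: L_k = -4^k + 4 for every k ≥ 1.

Base case: L_1 = 0, and -4^1 + 4 = -4 + 4 = 0.
Assume L_m = -4^m + 4 for some m ≥ 1.
Then L_{m+1} = 4L_m − 12 = 4·(-4^m + 4) − 12 = -4^{m+1} + 16 − 12 = -4^{m+1} + 4.
By induction, L_k = -4^k + 4 for all k ≥ 1.

L_k = -4^k + 4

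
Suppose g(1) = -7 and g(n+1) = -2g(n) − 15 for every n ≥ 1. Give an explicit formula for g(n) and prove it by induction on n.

Claim: g(n) = (-2)^n − 5.

Base case: g(1) = -7, and (-2)^1 − 5 = -2 − 5 = -7.
Assume g(k) = (-2)^k − 5 for some k ≥ 1.
Then g(k+1) = -2g(k) − 15 = -2·((-2)^k − 5) − 15 = -2·(-2)^k + 10 − 15 = (-2)^{k+1} − 5.
By induction, g(n) = (-2)^n − 5 for all n ≥ 1.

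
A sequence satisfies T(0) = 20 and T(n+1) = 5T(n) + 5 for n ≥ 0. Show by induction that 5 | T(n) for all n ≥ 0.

Base case: T(0) = 20 = 5·4, so 5 | T(0).
Assume 5 | T(k), so T(k) = 5t for some integer t.
Then T(k+1) = 5T(k) + 5 = 5·(5t) + 5 = 5(5t + 1), so 5 | T(k+1).
This completes the inductive step, so 5 | T(n) for all n ≥ 0.

5 | T(n)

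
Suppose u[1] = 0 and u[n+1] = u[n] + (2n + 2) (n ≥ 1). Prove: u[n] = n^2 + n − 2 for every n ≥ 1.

Base case: u[1] = 0, and 1^2 + 1 − 2 = 0.
Assume u[j] = j^2 + j − 2.
Then u[j+1] = u[j] + (2j + 2) = (j^2 + j − 2) + (2j + 2) = j^2 + 3j,
and (j+1)^2 + (j+1) − 2 = j^2 + 3j.
Hence u[n] = n^2 + n − 2 for every n ≥ 1, by induction.

u[n] = n^2 + n − 2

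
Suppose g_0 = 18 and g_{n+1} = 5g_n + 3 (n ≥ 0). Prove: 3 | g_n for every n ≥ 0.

Base case: g_0 = 18 = 3·6, so 3 | g_0.
Assume 3 | g_j, so g_j = 3t for some integer t.
Then g_{j+1} = 5g_j + 3 = 5·(3t) + 3 = 3(5t + 1), so 3 | g_{j+1}.
So the property holds for j+1, and by induction 3 | g_n for all n ≥ 0.

3 | g_n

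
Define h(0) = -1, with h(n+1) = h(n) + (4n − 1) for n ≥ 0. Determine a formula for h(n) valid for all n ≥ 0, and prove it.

Claim: h(n) = 2n^2 − 3n − 1.

Base case: h(0) = -1, and 2·0^2 − 3·0 − 1 = -1.
Assume h(r) = 2r^2 − 3r − 1.
Then h(r+1) = h(r) + (4r − 1) = (2r^2 − 3r − 1) + (4r − 1) = 2r^2 + r − 2,
and 2·(r+1)^2 − 3·(r+1) − 1 = 2r^2 + r − 2.
This completes the inductive step, so h(n) = 2n^2 − 3n − 1 for all n ≥ 0.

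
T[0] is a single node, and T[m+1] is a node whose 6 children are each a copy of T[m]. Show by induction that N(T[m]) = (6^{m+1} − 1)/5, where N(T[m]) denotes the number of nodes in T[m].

Base case: N(T[0]) = 1, and (6^{0+1} − 1)/5 = 1.
Assume N(T[j]) = (6^{j+1} − 1)/5.
Then N(T[j+1]) = 1 + 6N(T[j]) = 1 + 6·(6^{j+1} − 1)/5 = 1 + (6^{j+2} − 6)/5 = (5 + 6^{j+2} − 6)/5 = (6^{j+2} − 1)/5.
So the formula holds for j+1, and by induction N(T[m]) = (6^{m+1} − 1)/5 for all m ≥ 0.

N(T[m]) = (6^{m+1} − 1)/5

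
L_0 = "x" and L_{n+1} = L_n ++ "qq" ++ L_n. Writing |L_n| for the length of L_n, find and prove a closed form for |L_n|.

Claim: |L_n| = 3·2^n − 2.

Base case: |L_0| = 1, and 3·2^0 − 2 = 1.
Assume |L_j| = 3·2^j − 2.
Then |L_{j+1}| = |L_j| + 2 + |L_j| = 2|L_j| + 2 = 2(3·2^j − 2) + 2 = 3·2^{j+1} − 4 + 2 = 3·2^{j+1} − 2.
This completes the inductive step, so |L_n| = 3·2^n − 2 for all n ≥ 0.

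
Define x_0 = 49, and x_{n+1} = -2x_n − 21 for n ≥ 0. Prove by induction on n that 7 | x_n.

Base case: x_0 = 49 = 7·7, so 7 | x_0.
Assume 7 | x_r, so x_r = 7t for some integer t.
Then x_{r+1} = -2x_r − 21 = -2·(7t) − 21 = 7(-2t − 3), so 7 | x_{r+1}.
This completes the inductive step, so 7 | x_n for all n ≥ 0.

7 | x_n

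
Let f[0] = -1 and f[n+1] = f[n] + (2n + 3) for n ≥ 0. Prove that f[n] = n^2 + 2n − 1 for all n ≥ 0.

Base case: f[0] = -1, and 0^2 + 2·0 − 1 = -1.
Assume f[r] = r^2 + 2r − 1.
Then f[r+1] = f[r] + (2r + 3) = (r^2 + 2r − 1) + (2r + 3) = r^2 + 4r + 2,
and (r+1)^2 + 2·(r+1) − 1 = r^2 + 4r + 2.
This completes the inductive step, so f[n] = n^2 + 2n − 1 for all n ≥ 0.

f[n] = n^2 + 2n − 1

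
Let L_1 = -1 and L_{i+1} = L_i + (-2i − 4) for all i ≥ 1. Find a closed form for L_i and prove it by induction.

Claim: L_i = -i^2 − 3i + 3.

Base case: L_1 = -1, and -1^2 − 3·1 + 3 = -1.
Assume L_m = -m^2 − 3m + 3.
Then L_{m+1} = L_m + (-2m − 4) = (-m^2 − 3m + 3) + (-2m − 4) = -m^2 − 5m − 1,
and -(m+1)^2 − 3·(m+1) + 3 = -m^2 − 5m − 1.
Hence L_i = -i^2 − 3i + 3 for every i ≥ 1, by induction.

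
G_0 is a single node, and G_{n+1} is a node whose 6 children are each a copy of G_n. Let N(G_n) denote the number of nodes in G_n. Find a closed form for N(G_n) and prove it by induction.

Claim: N(G_n) = (6^{n+1} − 1)/5.

Base case: N(G_0) = 1, and (6^{0+1} − 1)/5 = 1.
Assume N(G_k) = (6^{k+1} − 1)/5.
Then N(G_{k+1}) = 1 + 6N(G_k) = 1 + 6·(6^{k+1} − 1)/5 = 1 + (6^{k+2} − 6)/5 = (5 + 6^{k+2} − 6)/5 = (6^{k+2} − 1)/5.
This completes the inductive step, so N(G_n) = (6^{n+1} − 1)/5 for all n ≥ 0.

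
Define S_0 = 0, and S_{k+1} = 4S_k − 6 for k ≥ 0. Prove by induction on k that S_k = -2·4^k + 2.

Base case: S_0 = 0, and -2·4^0 + 2 = -2 + 2 = 0.
Assume S_r = -2·4^r + 2 for some r ≥ 0.
Then S_{r+1} = 4S_r − 6 = 4·(-2·4^r + 2) − 6 = -8·4^r + 8 − 6 = -2·4^{r+1} + 2.
So the formula holds for r+1, and by induction S_k = -2·4^k + 2 for all k ≥ 0.

S_k = -2·4^k + 2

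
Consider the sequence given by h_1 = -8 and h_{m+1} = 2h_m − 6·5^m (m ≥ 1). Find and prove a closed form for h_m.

Claim: h_m = 2^m − 2·5^m.

Base case: h_1 = -8, and 2^1 − 2·5^1 = 2 − 10 = -8.
Assume h_j = 2^j − 2·5^j for some j ≥ 1.
Then h_{j+1} = 2h_j − 6·5^j = 2·(2^j − 2·5^j) − 6·5^j = 2^{j+1} − 4·5^j − 6·5^j = 2^{j+1} − 10·5^j = 2^{j+1} − 2·5^{j+1}.
By induction, h_m = 2^m − 2·5^m for all m ≥ 1.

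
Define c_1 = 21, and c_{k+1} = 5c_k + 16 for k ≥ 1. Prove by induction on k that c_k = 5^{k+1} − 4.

Base case: c_1 = 21, and 5^{1+1} − 4 = 25 − 4 = 21.
Assume c_r = 5^{r+1} − 4 for some r ≥ 1.
Then c_{r+1} = 5c_r + 16 = 5·(5^{r+1} − 4) + 16 = 5^{r+2} − 20 + 16 = 5^{r+2} − 4.
So the formula holds for r+1, and by induction c_k = 5^{k+1} − 4 for all k ≥ 1.

c_k = 5^{k+1} − 4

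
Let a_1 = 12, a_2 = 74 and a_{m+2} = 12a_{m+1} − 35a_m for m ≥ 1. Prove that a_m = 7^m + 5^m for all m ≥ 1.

Base cases: a_1 = 12 and 7^1 + 5^1 = 12; a_2 = 74 and 7^2 + 5^2 = 74.
Assume a_i = 7^i + 5^i for all 1 ≤ i ≤ j, where j ≥ 2.
Then a_{j+1} = 12a_j − 35a_{j−1} = 12·(7^j + 5^j) − 35·(7^{j−1} + 5^{j−1}) = (12·7 − 35)7^{j−1} + (12·5 − 35)5^{j−1} = 49·7^{j−1} + 25·5^{j−1} = 7^{j+1} + 5^{j+1}.
So the formula holds for j+1, and by strong induction a_m = 7^m + 5^m for all m ≥ 1.

a_m = 7^m + 5^m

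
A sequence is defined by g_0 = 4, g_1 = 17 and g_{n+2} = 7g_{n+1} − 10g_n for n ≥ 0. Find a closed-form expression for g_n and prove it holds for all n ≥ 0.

Claim: g_n = 3·5^n + 2^n.

Base cases: g_0 = 4 and 3·5^0 + 2^0 = 4; g_1 = 17 and 3·5^1 + 2^1 = 17.
Assume g_i = 3·5^i + 2^i for all 0 ≤ i ≤ j, where j ≥ 1.
Then g_{j+1} = 7g_j − 10g_{j−1} = 7·(3·5^j + 2^j) − 10·(3·5^{j−1} + 2^{j−1}) = 3·(7·5 − 10)5^{j−1} + (7·2 − 10)2^{j−1} = 75·5^{j−1} + 4·2^{j−1} = 3·5^{j+1} + 2^{j+1}.
So the formula holds for j+1, and by strong induction g_n = 3·5^n + 2^n for all n ≥ 0.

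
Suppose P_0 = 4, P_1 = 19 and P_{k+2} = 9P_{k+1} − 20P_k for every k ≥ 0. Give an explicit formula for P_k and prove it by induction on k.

Claim: P_k = 3·5^k + 4^k.

Base cases: P_0 = 4 and 3·5^0 + 4^0 = 4; P_1 = 19 and 3·5^1 + 4^1 = 19.
Assume P_j = 3·5^j + 4^j for all 0 ≤ j ≤ m, where m ≥ 1.
Then P_{m+1} = 9P_m − 20P_{m−1} = 9·(3·5^m + 4^m) − 20·(3·5^{m−1} + 4^{m−1}) = 3·(9·5 − 20)5^{m−1} + (9·4 − 20)4^{m−1} = 75·5^{m−1} + 16·4^{m−1} = 3·5^{m+1} + 4^{m+1}.
By strong induction, P_k = 3·5^k + 4^k for all k ≥ 0.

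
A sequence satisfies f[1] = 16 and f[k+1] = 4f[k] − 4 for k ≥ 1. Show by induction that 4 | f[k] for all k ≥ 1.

Base case: f[1] = 16 = 4·4, so 4 | f[1].
Assume 4 | f[r], so f[r] = 4t for some integer t.
Then f[r+1] = 4f[r] − 4 = 4·(4t) − 4 = 4(4t − 1), so 4 | f[r+1].
Hence 4 | f[k] for every k ≥ 1, by induction.

4 | f[k]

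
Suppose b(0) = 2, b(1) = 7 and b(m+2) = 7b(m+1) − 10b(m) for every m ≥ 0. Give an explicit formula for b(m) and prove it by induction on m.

Claim: b(m) = 2^m + 5^m.

Base cases: b(0) = 2 and 2^0 + 5^0 = 2; b(1) = 7 and 2^1 + 5^1 = 7.
Assume b(j) = 2^j + 5^j for all 0 ≤ j ≤ r, where r ≥ 1.
Then b(r+1) = 7b(r) − 10b(r−1) = 7·(2^r + 5^r) − 10·(2^{r−1} + 5^{r−1}) = (7·2 − 10)2^{r−1} + (7·5 − 10)5^{r−1} = 4·2^{r−1} + 25·5^{r−1} = 2^{r+1} + 5^{r+1}.
By strong induction, b(m) = 2^m + 5^m for all m ≥ 0.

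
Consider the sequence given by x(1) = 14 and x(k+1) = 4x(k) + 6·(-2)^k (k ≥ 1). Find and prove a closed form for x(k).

Claim: x(k) = 3·4^k − (-2)^k.

Base case: x(1) = 14, and 3·4^1 − (-2)^1 = 12 + 2 = 14.
Assume x(r) = 3·4^r − (-2)^r for some r ≥ 1.
Then x(r+1) = 4x(r) + 6·(-2)^r = 4·(3·4^r − (-2)^r) + 6·(-2)^r = 3·4^{r+1} − 4·(-2)^r + 6·(-2)^r = 3·4^{r+1} + 2·(-2)^r = 3·4^{r+1} − (-2)^{r+1}.
Hence x(k) = 3·4^k − (-2)^k for every k ≥ 1, by induction.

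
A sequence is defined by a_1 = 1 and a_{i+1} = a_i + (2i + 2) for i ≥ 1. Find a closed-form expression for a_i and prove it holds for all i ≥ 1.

Claim: a_i = i^2 + i − 1.

Base case: a_1 = 1, and 1^2 + 1 − 1 = 1.
Assume a_m = m^2 + m − 1.
Then a_{m+1} = a_m + (2m + 2) = (m^2 + m − 1) + (2m + 2) = m^2 + 3m + 1,
and (m+1)^2 + (m+1) − 1 = m^2 + 3m + 1.
By induction, a_i = i^2 + i − 1 for all i ≥ 1.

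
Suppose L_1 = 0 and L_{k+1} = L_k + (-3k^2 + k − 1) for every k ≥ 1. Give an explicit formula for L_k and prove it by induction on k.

Claim: L_k = -k^3 + 2k^2 − 2k + 1.

Base case: L_1 = 0, and -1^3 + 2·1^2 − 2·1 + 1 = 0.
Assume L_m = -m^3 + 2m^2 − 2m + 1.
Then L_{m+1} = L_m + (-3m^2 + m − 1) = (-m^3 + 2m^2 − 2m + 1) + (-3m^2 + m − 1) = -m^3 − m^2 − m,
and -(m+1)^3 + 2·(m+1)^2 − 2·(m+1) + 1 = -m^3 − m^2 − m.
By induction, L_k = -k^3 + 2k^2 − 2k + 1 for all k ≥ 1.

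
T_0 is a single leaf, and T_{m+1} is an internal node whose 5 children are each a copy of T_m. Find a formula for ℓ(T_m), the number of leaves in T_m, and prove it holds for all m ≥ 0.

Claim: ℓ(T_m) = 5^m.

Base case: ℓ(T_0) = 1, and 5^0 = 1.
Assume ℓ(T_r) = 5^r.
Then ℓ(T_{r+1}) = 5·ℓ(T_r) = 5·5^r = 5^{r+1}.
By induction, ℓ(T_m) = 5^m for all m ≥ 0.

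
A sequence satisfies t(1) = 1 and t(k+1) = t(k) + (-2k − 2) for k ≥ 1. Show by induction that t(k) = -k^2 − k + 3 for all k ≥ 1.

Base case: t(1) = 1, and -1^2 − 1 + 3 = 1.
Assume t(j) = -j^2 − j + 3.
Then t(j+1) = t(j) + (-2j − 2) = (-j^2 − j + 3) + (-2j − 2) = -j^2 − 3j + 1,
and -(j+1)^2 − (j+1) + 3 = -j^2 − 3j + 1.
Hence t(k) = -k^2 − k + 3 for every k ≥ 1, by induction.

t(k) = -k^2 − k + 3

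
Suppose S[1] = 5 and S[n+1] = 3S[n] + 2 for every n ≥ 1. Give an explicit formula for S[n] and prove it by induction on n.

Claim: S[n] = 2·3^n − 1.

Base case: S[1] = 5, and 2·3^1 − 1 = 6 − 1 = 5.
Assume S[m] = 2·3^m − 1 for some m ≥ 1.
Then S[m+1] = 3S[m] + 2 = 3·(2·3^m − 1) + 2 = 6·3^m − 3 + 2 = 2·3^{m+1} − 1.
So the formula holds for m+1, and by induction S[n] = 2·3^n − 1 for all n ≥ 1.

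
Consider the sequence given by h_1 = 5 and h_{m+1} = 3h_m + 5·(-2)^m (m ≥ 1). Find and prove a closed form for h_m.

Claim: h_m = 3^m − (-2)^m.

Base case: h_1 = 5, and 3^1 − (-2)^1 = 3 + 2 = 5.
Assume h_j = 3^j − (-2)^j for some j ≥ 1.
Then h_{j+1} = 3h_j + 5·(-2)^j = 3·(3^j − (-2)^j) + 5·(-2)^j = 3^{j+1} − 3·(-2)^j + 5·(-2)^j = 3^{j+1} + 2·(-2)^j = 3^{j+1} − (-2)^{j+1}.
So the formula holds for j+1, and by induction h_m = 3^m − (-2)^m for all m ≥ 1.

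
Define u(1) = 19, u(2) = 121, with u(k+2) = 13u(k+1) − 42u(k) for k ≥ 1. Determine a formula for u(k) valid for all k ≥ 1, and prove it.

Claim: u(k) = 2·6^k + 7^k.

Base cases: u(1) = 19 and 2·6^1 + 7^1 = 19; u(2) = 121 and 2·6^2 + 7^2 = 121.
Assume u(i) = 2·6^i + 7^i for all 1 ≤ i ≤ j, where j ≥ 2.
Then u(j+1) = 13u(j) − 42u(j−1) = 13·(2·6^j + 7^j) − 42·(2·6^{j−1} + 7^{j−1}) = 2·(13·6 − 42)6^{j−1} + (13·7 − 42)7^{j−1} = 72·6^{j−1} + 49·7^{j−1} = 2·6^{j+1} + 7^{j+1}.
So the formula holds for j+1, and by strong induction u(k) = 2·6^k + 7^k for all k ≥ 1.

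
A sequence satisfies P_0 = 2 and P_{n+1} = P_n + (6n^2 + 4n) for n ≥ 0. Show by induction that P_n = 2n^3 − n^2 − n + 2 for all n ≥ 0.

Base case: P_0 = 2, and 2·0^3 − 0^2 − 0 + 2 = 2.
Assume P_m = 2m^3 − m^2 − m + 2.
Then P_{m+1} = P_m + (6m^2 + 4m) = (2m^3 − m^2 − m + 2) + (6m^2 + 4m) = 2m^3 + 5m^2 + 3m + 2,
and 2·(m+1)^3 − (m+1)^2 − (m+1) + 2 = 2m^3 + 5m^2 + 3m + 2.
This completes the inductive step, so P_n = 2n^3 − n^2 − n + 2 for all n ≥ 0.

P_n = 2n^3 − n^2 − n + 2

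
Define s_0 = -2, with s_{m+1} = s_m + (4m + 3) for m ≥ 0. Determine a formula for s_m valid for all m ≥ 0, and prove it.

Claim: s_m = 2m^2 + m − 2.

Base case: s_0 = -2, and 2·0^2 + 0 − 2 = -2.
Assume s_j = 2j^2 + j − 2.
Then s_{j+1} = s_j + (4j + 3) = (2j^2 + j − 2) + (4j + 3) = 2j^2 + 5j + 1,
and 2·(j+1)^2 + (j+1) − 2 = 2j^2 + 5j + 1.
This completes the inductive step, so s_m = 2m^2 + m − 2 for all m ≥ 0.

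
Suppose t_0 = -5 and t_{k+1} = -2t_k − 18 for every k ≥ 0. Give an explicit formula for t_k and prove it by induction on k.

Claim: t_k = (-2)^k − 6.

Base case: t_0 = -5, and (-2)^0 − 6 = 1 − 6 = -5.
Assume t_r = (-2)^r − 6 for some r ≥ 0.
Then t_{r+1} = -2t_r − 18 = -2·((-2)^r − 6) − 18 = -2·(-2)^r + 12 − 18 = (-2)^{r+1} − 6.
So the formula holds for r+1, and by induction t_k = (-2)^k − 6 for all k ≥ 0.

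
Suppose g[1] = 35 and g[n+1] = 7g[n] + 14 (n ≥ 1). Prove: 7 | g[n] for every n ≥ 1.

Base case: g[1] = 35 = 7·5, so 7 | g[1].
Assume 7 | g[k], so g[k] = 7t for some integer t.
Then g[k+1] = 7g[k] + 14 = 7·(7t) + 14 = 7(7t + 2), so 7 | g[k+1].
So the property holds for k+1, and by induction 7 | g[n] for all n ≥ 1.

7 | g[n]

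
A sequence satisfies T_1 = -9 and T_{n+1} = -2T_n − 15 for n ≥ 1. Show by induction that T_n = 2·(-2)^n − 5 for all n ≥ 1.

Base case: T_1 = -9, and 2·(-2)^1 − 5 = -4 − 5 = -9.
Assume T_k = 2·(-2)^k − 5 for some k ≥ 1.
Then T_{k+1} = -2T_k − 15 = -2·(2·(-2)^k − 5) − 15 = -4·(-2)^k + 10 − 15 = 2·(-2)^{k+1} − 5.
Hence T_n = 2·(-2)^n − 5 for every n ≥ 1, by induction.

T_n = 2·(-2)^n − 5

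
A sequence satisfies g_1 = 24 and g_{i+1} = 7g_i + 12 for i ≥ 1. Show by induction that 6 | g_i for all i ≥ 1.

Base case: g_1 = 24 = 6·4, so 6 | g_1.
Assume 6 | g_j, so g_j = 6t for some integer t.
Then g_{j+1} = 7g_j + 12 = 7·(6t) + 12 = 6(7t + 2), so 6 | g_{j+1}.
Hence 6 | g_i for every i ≥ 1, by induction.

6 | g_i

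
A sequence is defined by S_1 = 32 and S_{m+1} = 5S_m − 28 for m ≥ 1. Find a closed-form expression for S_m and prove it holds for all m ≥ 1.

Claim: S_m = 5^{m+1} + 7.

Base case: S_1 = 32, and 5^{1+1} + 7 = 25 + 7 = 32.
Assume S_j = 5^{j+1} + 7 for some j ≥ 1.
Then S_{j+1} = 5S_j − 28 = 5·(5^{j+1} + 7) − 28 = 5^{j+2} + 35 − 28 = 5^{j+2} + 7.
By induction, S_m = 5^{m+1} + 7 for all m ≥ 1.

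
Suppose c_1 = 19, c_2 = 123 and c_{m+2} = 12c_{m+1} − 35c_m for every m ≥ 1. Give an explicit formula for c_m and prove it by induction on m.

Claim: c_m = 2·7^m + 5^m.

Base cases: c_1 = 19 and 2·7^1 + 5^1 = 19; c_2 = 123 and 2·7^2 + 5^2 = 123.
Assume c_j = 2·7^j + 5^j for all 1 ≤ j ≤ r, where r ≥ 2.
Then c_{r+1} = 12c_r − 35c_{r−1} = 12·(2·7^r + 5^r) − 35·(2·7^{r−1} + 5^{r−1}) = 2·(12·7 − 35)7^{r−1} + (12·5 − 35)5^{r−1} = 98·7^{r−1} + 25·5^{r−1} = 2·7^{r+1} + 5^{r+1}.
Hence c_m = 2·7^m + 5^m for every m ≥ 1, by strong induction.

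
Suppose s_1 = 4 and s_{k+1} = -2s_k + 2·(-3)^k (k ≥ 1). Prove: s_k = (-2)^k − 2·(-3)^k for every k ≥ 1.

Base case: s_1 = 4, and (-2)^1 − 2·(-3)^1 = -2 + 6 = 4.
Assume s_m = (-2)^m − 2·(-3)^m for some m ≥ 1.
Then s_{m+1} = -2s_m + 2·(-3)^m = -2·((-2)^m − 2·(-3)^m) + 2·(-3)^m = (-2)^{m+1} + 4·(-3)^m + 2·(-3)^m = (-2)^{m+1} + 6·(-3)^m = (-2)^{m+1} − 2·(-3)^{m+1}.
This completes the inductive step, so s_k = (-2)^k − 2·(-3)^k for all k ≥ 1.

s_k = (-2)^k − 2·(-3)^k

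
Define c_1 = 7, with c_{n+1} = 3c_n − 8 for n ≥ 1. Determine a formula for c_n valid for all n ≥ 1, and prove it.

Claim: c_n = 3^n + 4.

Base case: c_1 = 7, and 3^1 + 4 = 3 + 4 = 7.
Assume c_m = 3^m + 4 for some m ≥ 1.
Then c_{m+1} = 3c_m − 8 = 3·(3^m + 4) − 8 = 3^{m+1} + 12 − 8 = 3^{m+1} + 4.
By induction, c_n = 3^n + 4 for all n ≥ 1.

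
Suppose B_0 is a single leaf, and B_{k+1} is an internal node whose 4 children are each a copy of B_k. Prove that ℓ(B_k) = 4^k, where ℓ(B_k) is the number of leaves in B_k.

Base case: ℓ(B_0) = 1, and 4^0 = 1.
Assume ℓ(B_r) = 4^r.
Then ℓ(B_{r+1}) = 4·ℓ(B_r) = 4·4^r = 4^{r+1}.
Hence ℓ(B_k) = 4^k for every k ≥ 0, by induction.

ℓ(B_k) = 4^k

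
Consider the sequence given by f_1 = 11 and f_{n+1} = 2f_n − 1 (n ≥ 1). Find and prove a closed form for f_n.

Claim: f_n = 5·2^n + 1.

Base case: f_1 = 11, and 5·2^1 + 1 = 10 + 1 = 11.
Assume f_r = 5·2^r + 1 for some r ≥ 1.
Then f_{r+1} = 2f_r − 1 = 2·(5·2^r + 1) − 1 = 10·2^r + 2 − 1 = 5·2^{r+1} + 1.
This completes the inductive step, so f_n = 5·2^n + 1 for all n ≥ 1.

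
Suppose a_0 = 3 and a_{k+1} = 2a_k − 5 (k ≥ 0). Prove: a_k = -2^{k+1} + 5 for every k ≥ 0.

Base case: a_0 = 3, and -2^{0+1} + 5 = -2 + 5 = 3.
Assume a_r = -2^{r+1} + 5 for some r ≥ 0.
Then a_{r+1} = 2a_r − 5 = 2·(-2^{r+1} + 5) − 5 = -2^{r+2} + 10 − 5 = -2^{r+2} + 5.
So the formula holds for r+1, and by induction a_k = -2^{k+1} + 5 for all k ≥ 0.

a_k = -2^{k+1} + 5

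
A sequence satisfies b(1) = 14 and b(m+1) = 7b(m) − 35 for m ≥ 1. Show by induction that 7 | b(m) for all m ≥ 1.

Base case: b(1) = 14 = 7·2, so 7 | b(1).
Assume 7 | b(r), so b(r) = 7t for some integer t.
Then b(r+1) = 7b(r) − 35 = 7·(7t) − 35 = 7(7t − 5), so 7 | b(r+1).
So the property holds for r+1, and by induction 7 | b(m) for all m ≥ 1.

7 | b(m)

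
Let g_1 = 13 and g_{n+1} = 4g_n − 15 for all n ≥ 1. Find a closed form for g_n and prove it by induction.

Claim: g_n = 2·4^n + 5.

Base case: g_1 = 13, and 2·4^1 + 5 = 8 + 5 = 13.
Assume g_k = 2·4^k + 5 for some k ≥ 1.
Then g_{k+1} = 4g_k − 15 = 4·(2·4^k + 5) − 15 = 8·4^k + 20 − 15 = 2·4^{k+1} + 5.
Hence g_n = 2·4^n + 5 for every n ≥ 1, by induction.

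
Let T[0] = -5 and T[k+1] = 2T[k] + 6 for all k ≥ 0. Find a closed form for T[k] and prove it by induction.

Claim: T[k] = 2^k − 6.

Base case: T[0] = -5, and 2^0 − 6 = 1 − 6 = -5.
Assume T[j] = 2^j − 6 for some j ≥ 0.
Then T[j+1] = 2T[j] + 6 = 2·(2^j − 6) + 6 = 2^{j+1} − 12 + 6 = 2^{j+1} − 6.
By induction, T[k] = 2^k − 6 for all k ≥ 0.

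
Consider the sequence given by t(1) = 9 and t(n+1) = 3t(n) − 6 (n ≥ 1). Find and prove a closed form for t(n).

Claim: t(n) = 2·3^n + 3.

Base case: t(1) = 9, and 2·3^1 + 3 = 6 + 3 = 9.
Assume t(j) = 2·3^j + 3 for some j ≥ 1.
Then t(j+1) = 3t(j) − 6 = 3·(2·3^j + 3) − 6 = 6·3^j + 9 − 6 = 2·3^{j+1} + 3.
So the formula holds for j+1, and by induction t(n) = 2·3^n + 3 for all n ≥ 1.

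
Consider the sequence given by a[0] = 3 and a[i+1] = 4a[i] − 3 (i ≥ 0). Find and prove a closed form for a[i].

Claim: a[i] = 2·4^i + 1.

Base case: a[0] = 3, and 2·4^0 + 1 = 2 + 1 = 3.
Assume a[j] = 2·4^j + 1 for some j ≥ 0.
Then a[j+1] = 4a[j] − 3 = 4·(2·4^j + 1) − 3 = 8·4^j + 4 − 3 = 2·4^{j+1} + 1.
Hence a[i] = 2·4^i + 1 for every i ≥ 0, by induction.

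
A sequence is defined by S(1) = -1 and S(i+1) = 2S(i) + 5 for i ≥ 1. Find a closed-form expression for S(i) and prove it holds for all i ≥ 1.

Claim: S(i) = 2^{i+1} − 5.

Base case: S(1) = -1, and 2^{1+1} − 5 = 4 − 5 = -1.
Assume S(j) = 2^{j+1} − 5 for some j ≥ 1.
Then S(j+1) = 2S(j) + 5 = 2·(2^{j+1} − 5) + 5 = 2^{j+2} − 10 + 5 = 2^{j+2} − 5.
So the formula holds for j+1, and by induction S(i) = 2^{i+1} − 5 for all i ≥ 1.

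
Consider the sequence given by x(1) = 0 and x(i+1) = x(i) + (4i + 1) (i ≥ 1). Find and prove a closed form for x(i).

Claim: x(i) = 2i^2 − i − 1.

Base case: x(1) = 0, and 2·1^2 − 1 − 1 = 0.
Assume x(j) = 2j^2 − j − 1.
Then x(j+1) = x(j) + (4j + 1) = (2j^2 − j − 1) + (4j + 1) = 2j^2 + 3j,
and 2·(j+1)^2 − (j+1) − 1 = 2j^2 + 3j.
Hence x(i) = 2i^2 − i − 1 for every i ≥ 1, by induction.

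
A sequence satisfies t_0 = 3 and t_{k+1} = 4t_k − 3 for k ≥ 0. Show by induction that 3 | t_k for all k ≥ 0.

Base case: t_0 = 3 = 3·1, so 3 | t_0.
Assume 3 | t_m, so t_m = 3s for some integer s.
Then t_{m+1} = 4t_m − 3 = 4·(3s) − 3 = 3(4s − 1), so 3 | t_{m+1}.
Hence 3 | t_k for every k ≥ 0, by induction.

3 | t_k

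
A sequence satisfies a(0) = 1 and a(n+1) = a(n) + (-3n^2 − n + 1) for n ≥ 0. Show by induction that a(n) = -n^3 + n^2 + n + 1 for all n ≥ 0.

Base case: a(0) = 1, and -0^3 + 0^2 + 0 + 1 = 1.
Assume a(k) = -k^3 + k^2 + k + 1.
Then a(k+1) = a(k) + (-3k^2 − k + 1) = (-k^3 + k^2 + k + 1) + (-3k^2 − k + 1) = -k^3 − 2k^2 + 2,
and -(k+1)^3 + (k+1)^2 + (k+1) + 1 = -k^3 − 2k^2 + 2.
By induction, a(n) = -n^3 + n^2 + n + 1 for all n ≥ 0.

a(n) = -n^3 + n^2 + n + 1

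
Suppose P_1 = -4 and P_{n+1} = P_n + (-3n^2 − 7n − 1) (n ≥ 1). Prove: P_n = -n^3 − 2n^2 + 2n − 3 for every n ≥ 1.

Base case: P_1 = -4, and -1^3 − 2·1^2 + 2·1 − 3 = -4.
Assume P_r = -r^3 − 2r^2 + 2r − 3.
Then P_{r+1} = P_r + (-3r^2 − 7r − 1) = (-r^3 − 2r^2 + 2r − 3) + (-3r^2 − 7r − 1) = -r^3 − 5r^2 − 5r − 4,
and -(r+1)^3 − 2·(r+1)^2 + 2·(r+1) − 3 = -r^3 − 5r^2 − 5r − 4.
Hence P_n = -n^3 − 2n^2 + 2n − 3 for every n ≥ 1, by induction.

P_n = -n^3 − 2n^2 + 2n − 3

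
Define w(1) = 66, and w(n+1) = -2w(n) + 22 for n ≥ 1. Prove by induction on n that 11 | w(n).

Base case: w(1) = 66 = 11·6, so 11 | w(1).
Assume 11 | w(r), so w(r) = 11t for some integer t.
Then w(r+1) = -2w(r) + 22 = -2·(11t) + 22 = 11(-2t + 2), so 11 | w(r+1).
Hence 11 | w(n) for every n ≥ 1, by induction.

11 | w(n)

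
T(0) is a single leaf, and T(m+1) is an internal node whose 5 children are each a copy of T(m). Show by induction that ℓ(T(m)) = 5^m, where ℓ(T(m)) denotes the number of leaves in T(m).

Base case: ℓ(T(0)) = 1, and 5^0 = 1.
Assume ℓ(T(k)) = 5^k.
Then ℓ(T(k+1)) = 5·ℓ(T(k)) = 5·5^k = 5^{k+1}.
By induction, ℓ(T(m)) = 5^m for all m ≥ 0.

ℓ(T(m)) = 5^m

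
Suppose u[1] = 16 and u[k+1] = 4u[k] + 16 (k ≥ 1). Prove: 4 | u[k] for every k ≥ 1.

Base case: u[1] = 16 = 4·4, so 4 | u[1].
Assume 4 | u[m], so u[m] = 4t for some integer t.
Then u[m+1] = 4u[m] + 16 = 4·(4t) + 16 = 4(4t + 4), so 4 | u[m+1].
This completes the inductive step, so 4 | u[k] for all k ≥ 1.

4 | u[k]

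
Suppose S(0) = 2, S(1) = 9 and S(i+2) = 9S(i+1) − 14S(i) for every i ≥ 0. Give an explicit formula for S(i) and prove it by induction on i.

Claim: S(i) = 2^i + 7^i.

Base cases: S(0) = 2 and 2^0 + 7^0 = 2; S(1) = 9 and 2^1 + 7^1 = 9.
Assume S(j) = 2^j + 7^j for all 0 ≤ j ≤ k, where k ≥ 1.
Then S(k+1) = 9S(k) − 14S(k−1) = 9·(2^k + 7^k) − 14·(2^{k−1} + 7^{k−1}) = (9·2 − 14)2^{k−1} + (9·7 − 14)7^{k−1} = 4·2^{k−1} + 49·7^{k−1} = 2^{k+1} + 7^{k+1}.
So the formula holds for k+1, and by strong induction S(i) = 2^i + 7^i for all i ≥ 0.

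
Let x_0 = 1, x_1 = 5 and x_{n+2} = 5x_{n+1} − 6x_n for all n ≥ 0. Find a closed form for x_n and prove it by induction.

Claim: x_n = 3·3^n − 2·2^n.

Base cases: x_0 = 1 and 3·3^0 − 2·2^0 = 1; x_1 = 5 and 3·3^1 − 2·2^1 = 5.
Assume x_j = 3·3^j − 2·2^j for all 0 ≤ j ≤ r, where r ≥ 1.
Then x_{r+1} = 5x_r − 6x_{r−1} = 5·(3·3^r − 2·2^r) − 6·(3·3^{r−1} − 2·2^{r−1}) = 3·(5·3 − 6)3^{r−1} − 2·(5·2 − 6)2^{r−1} = 27·3^{r−1} − 8·2^{r−1} = 3·3^{r+1} − 2·2^{r+1}.
Hence x_n = 3·3^n − 2·2^n for every n ≥ 0, by strong induction.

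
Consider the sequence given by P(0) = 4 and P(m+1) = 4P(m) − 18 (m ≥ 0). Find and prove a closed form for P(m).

Claim: P(m) = -2·4^m + 6.

Base case: P(0) = 4, and -2·4^0 + 6 = -2 + 6 = 4.
Assume P(j) = -2·4^j + 6 for some j ≥ 0.
Then P(j+1) = 4P(j) − 18 = 4·(-2·4^j + 6) − 18 = -8·4^j + 24 − 18 = -2·4^{j+1} + 6.
This completes the inductive step, so P(m) = -2·4^m + 6 for all m ≥ 0.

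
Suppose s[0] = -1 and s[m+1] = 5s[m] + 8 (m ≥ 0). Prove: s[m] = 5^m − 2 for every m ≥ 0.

Base case: s[0] = -1, and 5^0 − 2 = 1 − 2 = -1.
Assume s[k] = 5^k − 2 for some k ≥ 0.
Then s[k+1] = 5s[k] + 8 = 5·(5^k − 2) + 8 = 5^{k+1} − 10 + 8 = 5^{k+1} − 2.
By induction, s[m] = 5^m − 2 for all m ≥ 0.

s[m] = 5^m − 2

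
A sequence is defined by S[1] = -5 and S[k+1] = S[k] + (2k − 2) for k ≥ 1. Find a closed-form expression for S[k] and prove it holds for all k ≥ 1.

Claim: S[k] = k^2 − 3k − 3.

Base case: S[1] = -5, and 1^2 − 3·1 − 3 = -5.
Assume S[m] = m^2 − 3m − 3.
Then S[m+1] = S[m] + (2m − 2) = (m^2 − 3m − 3) + (2m − 2) = m^2 − m − 5,
and (m+1)^2 − 3·(m+1) − 3 = m^2 − m − 5.
By induction, S[k] = k^2 − 3k − 3 for all k ≥ 1.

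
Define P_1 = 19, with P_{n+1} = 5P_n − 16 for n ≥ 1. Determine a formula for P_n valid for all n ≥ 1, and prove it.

Claim: P_n = 3·5^n + 4.

Base case: P_1 = 19, and 3·5^1 + 4 = 15 + 4 = 19.
Assume P_r = 3·5^r + 4 for some r ≥ 1.
Then P_{r+1} = 5P_r − 16 = 5·(3·5^r + 4) − 16 = 15·5^r + 20 − 16 = 3·5^{r+1} + 4.
Hence P_n = 3·5^n + 4 for every n ≥ 1, by induction.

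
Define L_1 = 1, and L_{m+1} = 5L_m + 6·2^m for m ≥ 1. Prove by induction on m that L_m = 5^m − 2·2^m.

Base case: L_1 = 1, and 5^1 − 2·2^1 = 5 − 4 = 1.
Assume L_j = 5^j − 2·2^j for some j ≥ 1.
Then L_{j+1} = 5L_j + 6·2^j = 5·(5^j − 2·2^j) + 6·2^j = 5^{j+1} − 10·2^j + 6·2^j = 5^{j+1} − 4·2^j = 5^{j+1} − 2·2^{j+1}.
This completes the inductive step, so L_m = 5^m − 2·2^m for all m ≥ 1.

L_m = 5^m − 2·2^m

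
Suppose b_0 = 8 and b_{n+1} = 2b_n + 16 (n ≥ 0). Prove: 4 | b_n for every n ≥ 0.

Base case: b_0 = 8 = 4·2, so 4 | b_0.
Assume 4 | b_r, so b_r = 4t for some integer t.
Then b_{r+1} = 2b_r + 16 = 2·(4t) + 16 = 4(2t + 4), so 4 | b_{r+1}.
Hence 4 | b_n for every n ≥ 0, by induction.

4 | b_n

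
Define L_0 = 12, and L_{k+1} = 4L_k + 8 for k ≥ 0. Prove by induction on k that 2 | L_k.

Base case: L_0 = 12 = 2·6, so 2 | L_0.
Assume 2 | L_j, so L_j = 2t for some integer t.
Then L_{j+1} = 4L_j + 8 = 4·(2t) + 8 = 2(4t + 4), so 2 | L_{j+1}.
Hence 2 | L_k for every k ≥ 0, by induction.

2 | L_k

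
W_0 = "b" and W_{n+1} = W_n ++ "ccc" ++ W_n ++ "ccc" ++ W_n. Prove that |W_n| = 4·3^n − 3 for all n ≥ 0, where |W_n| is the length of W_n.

Base case: |W_0| = 1, and 4·3^0 − 3 = 1.
Assume |W_m| = 4·3^m − 3.
Then |W_{m+1}| = 3|W_m| + 6 = 3(4·3^m − 3) + 6 = 4·3^{m+1} − 9 + 6 = 4·3^{m+1} − 3.
By induction, |W_n| = 4·3^n − 3 for all n ≥ 0.

|W_n| = 4·3^n − 3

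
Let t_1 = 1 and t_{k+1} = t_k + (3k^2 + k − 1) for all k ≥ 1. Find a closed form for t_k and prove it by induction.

Claim: t_k = k^3 − k^2 − k + 2.

Base case: t_1 = 1, and 1^3 − 1^2 − 1 + 2 = 1.
Assume t_j = j^3 − j^2 − j + 2.
Then t_{j+1} = t_j + (3j^2 + j − 1) = (j^3 − j^2 − j + 2) + (3j^2 + j − 1) = j^3 + 2j^2 + 1,
and (j+1)^3 − (j+1)^2 − (j+1) + 2 = j^3 + 2j^2 + 1.
By induction, t_k = k^3 − k^2 − k + 2 for all k ≥ 1.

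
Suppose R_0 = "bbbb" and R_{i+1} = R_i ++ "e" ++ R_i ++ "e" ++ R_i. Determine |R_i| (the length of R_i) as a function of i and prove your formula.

Claim: |R_i| = 5·3^i − 1.

Base case: |R_0| = 4, and 5·3^0 − 1 = 4.
Assume |R_r| = 5·3^r − 1.
Then |R_{r+1}| = 3|R_r| + 2 = 3(5·3^r − 1) + 2 = 5·3^{r+1} − 3 + 2 = 5·3^{r+1} − 1.
By induction, |R_i| = 5·3^i − 1 for all i ≥ 0.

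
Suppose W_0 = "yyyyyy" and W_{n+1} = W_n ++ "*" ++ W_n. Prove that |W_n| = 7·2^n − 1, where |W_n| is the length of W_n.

Base case: |W_0| = 6, and 7·2^0 − 1 = 6.
Assume |W_r| = 7·2^r − 1.
Then |W_{r+1}| = |W_r| + 1 + |W_r| = 2|W_r| + 1 = 2(7·2^r − 1) + 1 = 7·2^{r+1} − 2 + 1 = 7·2^{r+1} − 1.
By induction, |W_n| = 7·2^n − 1 for all n ≥ 0.

|W_n| = 7·2^n − 1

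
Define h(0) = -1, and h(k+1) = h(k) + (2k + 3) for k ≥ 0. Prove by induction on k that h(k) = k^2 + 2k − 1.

Base case: h(0) = -1, and 0^2 + 2·0 − 1 = -1.
Assume h(j) = j^2 + 2j − 1.
Then h(j+1) = h(j) + (2j + 3) = (j^2 + 2j − 1) + (2j + 3) = j^2 + 4j + 2,
and (j+1)^2 + 2·(j+1) − 1 = j^2 + 4j + 2.
Hence h(k) = k^2 + 2k − 1 for every k ≥ 0, by induction.

h(k) = k^2 + 2k − 1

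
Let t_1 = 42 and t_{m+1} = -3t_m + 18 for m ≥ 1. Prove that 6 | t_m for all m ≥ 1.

Base case: t_1 = 42 = 6·7, so 6 | t_1.
Assume 6 | t_j, so t_j = 6s for some integer s.
Then t_{j+1} = -3t_j + 18 = -3·(6s) + 18 = 6(-3s + 3), so 6 | t_{j+1}.
By induction, 6 | t_m for all m ≥ 1.

6 | t_m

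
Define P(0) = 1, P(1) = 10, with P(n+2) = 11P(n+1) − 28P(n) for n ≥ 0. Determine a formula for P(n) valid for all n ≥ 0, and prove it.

Claim: P(n) = 2·7^n − 4^n.

Base cases: P(0) = 1 and 2·7^0 − 4^0 = 1; P(1) = 10 and 2·7^1 − 4^1 = 10.
Assume P(j) = 2·7^j − 4^j for all 0 ≤ j ≤ r, where r ≥ 1.
Then P(r+1) = 11P(r) − 28P(r−1) = 11·(2·7^r − 4^r) − 28·(2·7^{r−1} − 4^{r−1}) = 2·(11·7 − 28)7^{r−1} − (11·4 − 28)4^{r−1} = 98·7^{r−1} − 16·4^{r−1} = 2·7^{r+1} − 4^{r+1}.
Hence P(n) = 2·7^n − 4^n for every n ≥ 0, by strong induction.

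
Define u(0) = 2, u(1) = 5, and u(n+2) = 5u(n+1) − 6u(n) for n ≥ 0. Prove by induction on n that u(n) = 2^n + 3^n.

Base cases: u(0) = 2 and 2^0 + 3^0 = 2; u(1) = 5 and 2^1 + 3^1 = 5.
Assume u(j) = 2^j + 3^j for all 0 ≤ j ≤ k, where k ≥ 1.
Then u(k+1) = 5u(k) − 6u(k−1) = 5·(2^k + 3^k) − 6·(2^{k−1} + 3^{k−1}) = (5·2 − 6)2^{k−1} + (5·3 − 6)3^{k−1} = 4·2^{k−1} + 9·3^{k−1} = 2^{k+1} + 3^{k+1}.
So the formula holds for k+1, and by strong induction u(n) = 2^n + 3^n for all n ≥ 0.

u(n) = 2^n + 3^n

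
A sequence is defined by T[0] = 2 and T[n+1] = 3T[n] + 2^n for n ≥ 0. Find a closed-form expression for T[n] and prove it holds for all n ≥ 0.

Claim: T[n] = 3·3^n − 2^n.

Base case: T[0] = 2, and 3·3^0 − 2^0 = 3 − 1 = 2.
Assume T[k] = 3·3^k − 2^k for some k ≥ 0.
Then T[k+1] = 3T[k] + 2^k = 3·(3·3^k − 2^k) + 2^k = 3·3^{k+1} − 3·2^k + 2^k = 3·3^{k+1} − 2·2^k = 3·3^{k+1} − 2^{k+1}.
This completes the inductive step, so T[n] = 3·3^n − 2^n for all n ≥ 0.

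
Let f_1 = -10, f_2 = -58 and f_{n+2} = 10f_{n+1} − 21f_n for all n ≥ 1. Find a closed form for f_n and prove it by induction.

Claim: f_n = -3^n − 7^n.

Base cases: f_1 = -10 and -3^1 − 7^1 = -10; f_2 = -58 and -3^2 − 7^2 = -58.
Assume f_i = -3^i − 7^i for all 1 ≤ i ≤ j, where j ≥ 2.
Then f_{j+1} = 10f_j − 21f_{j−1} = 10·(-3^j − 7^j) − 21·(-3^{j−1} − 7^{j−1}) = -(10·3 − 21)3^{j−1} − (10·7 − 21)7^{j−1} = -9·3^{j−1} − 49·7^{j−1} = -3^{j+1} − 7^{j+1}.
This completes the inductive step, so f_n = -3^n − 7^n for all n ≥ 1.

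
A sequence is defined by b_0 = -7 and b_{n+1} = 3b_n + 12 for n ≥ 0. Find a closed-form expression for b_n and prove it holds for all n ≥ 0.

Claim: b_n = -3^n − 6.

Base case: b_0 = -7, and -3^0 − 6 = -1 − 6 = -7.
Assume b_j = -3^j − 6 for some j ≥ 0.
Then b_{j+1} = 3b_j + 12 = 3·(-3^j − 6) + 12 = -3^{j+1} − 18 + 12 = -3^{j+1} − 6.
This completes the inductive step, so b_n = -3^n − 6 for all n ≥ 0.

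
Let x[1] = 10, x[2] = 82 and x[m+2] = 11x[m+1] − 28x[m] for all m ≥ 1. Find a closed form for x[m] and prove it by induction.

Claim: x[m] = 2·7^m − 4^m.

Base cases: x[1] = 10 and 2·7^1 − 4^1 = 10; x[2] = 82 and 2·7^2 − 4^2 = 82.
Assume x[i] = 2·7^i − 4^i for all 1 ≤ i ≤ j, where j ≥ 2.
Then x[j+1] = 11x[j] − 28x[j−1] = 11·(2·7^j − 4^j) − 28·(2·7^{j−1} − 4^{j−1}) = 2·(11·7 − 28)7^{j−1} − (11·4 − 28)4^{j−1} = 98·7^{j−1} − 16·4^{j−1} = 2·7^{j+1} − 4^{j+1}.
Hence x[m] = 2·7^m − 4^m for every m ≥ 1, by strong induction.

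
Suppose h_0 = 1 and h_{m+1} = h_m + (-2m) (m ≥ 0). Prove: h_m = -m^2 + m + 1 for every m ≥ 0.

Base case: h_0 = 1, and -0^2 + 0 + 1 = 1.
Assume h_j = -j^2 + j + 1.
Then h_{j+1} = h_j + (-2j) = (-j^2 + j + 1) + (-2j) = -j^2 − j + 1,
and -(j+1)^2 + (j+1) + 1 = -j^2 − j + 1.
By induction, h_m = -m^2 + m + 1 for all m ≥ 0.

h_m = -m^2 + m + 1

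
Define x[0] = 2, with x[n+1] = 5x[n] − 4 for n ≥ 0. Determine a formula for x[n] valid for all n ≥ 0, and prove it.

Claim: x[n] = 5^n + 1.

Base case: x[0] = 2, and 5^0 + 1 = 1 + 1 = 2.
Assume x[k] = 5^k + 1 for some k ≥ 0.
Then x[k+1] = 5x[k] − 4 = 5·(5^k + 1) − 4 = 5^{k+1} + 5 − 4 = 5^{k+1} + 1.
By induction, x[n] = 5^n + 1 for all n ≥ 0.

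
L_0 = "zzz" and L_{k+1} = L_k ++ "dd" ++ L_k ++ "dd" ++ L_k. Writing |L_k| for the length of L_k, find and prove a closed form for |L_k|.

Claim: |L_k| = 5·3^k − 2.

Base case: |L_0| = 3, and 5·3^0 − 2 = 3.
Assume |L_j| = 5·3^j − 2.
Then |L_{j+1}| = 3|L_j| + 4 = 3(5·3^j − 2) + 4 = 5·3^{j+1} − 6 + 4 = 5·3^{j+1} − 2.
This completes the inductive step, so |L_k| = 5·3^k − 2 for all k ≥ 0.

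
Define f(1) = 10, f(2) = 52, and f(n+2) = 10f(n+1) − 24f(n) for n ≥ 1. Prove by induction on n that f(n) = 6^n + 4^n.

Base cases: f(1) = 10 and 6^1 + 4^1 = 10; f(2) = 52 and 6^2 + 4^2 = 52.
Assume f(j) = 6^j + 4^j for all 1 ≤ j ≤ m, where m ≥ 2.
Then f(m+1) = 10f(m) − 24f(m−1) = 10·(6^m + 4^m) − 24·(6^{m−1} + 4^{m−1}) = (10·6 − 24)6^{m−1} + (10·4 − 24)4^{m−1} = 36·6^{m−1} + 16·4^{m−1} = 6^{m+1} + 4^{m+1}.
Hence f(n) = 6^n + 4^n for every n ≥ 1, by strong induction.

f(n) = 6^n + 4^n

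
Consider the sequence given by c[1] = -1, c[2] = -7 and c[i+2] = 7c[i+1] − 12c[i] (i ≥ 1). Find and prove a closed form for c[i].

Claim: c[i] = -4^i + 3^i.

Base cases: c[1] = -1 and -4^1 + 3^1 = -1; c[2] = -7 and -4^2 + 3^2 = -7.
Assume c[j] = -4^j + 3^j for all 1 ≤ j ≤ r, where r ≥ 2.
Then c[r+1] = 7c[r] − 12c[r−1] = 7·(-4^r + 3^r) − 12·(-4^{r−1} + 3^{r−1}) = -(7·4 − 12)4^{r−1} + (7·3 − 12)3^{r−1} = -16·4^{r−1} + 9·3^{r−1} = -4^{r+1} + 3^{r+1}.
Hence c[i] = -4^i + 3^i for every i ≥ 1, by strong induction.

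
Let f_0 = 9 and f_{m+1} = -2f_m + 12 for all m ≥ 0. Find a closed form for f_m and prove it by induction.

Claim: f_m = 5·(-2)^m + 4.

Base case: f_0 = 9, and 5·(-2)^0 + 4 = 5 + 4 = 9.
Assume f_k = 5·(-2)^k + 4 for some k ≥ 0.
Then f_{k+1} = -2f_k + 12 = -2·(5·(-2)^k + 4) + 12 = -10·(-2)^k − 8 + 12 = 5·(-2)^{k+1} + 4.
This completes the inductive step, so f_m = 5·(-2)^m + 4 for all m ≥ 0.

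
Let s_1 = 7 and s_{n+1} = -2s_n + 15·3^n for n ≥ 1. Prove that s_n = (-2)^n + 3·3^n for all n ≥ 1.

Base case: s_1 = 7, and (-2)^1 + 3·3^1 = -2 + 9 = 7.
Assume s_j = (-2)^j + 3·3^j for some j ≥ 1.
Then s_{j+1} = -2s_j + 15·3^j = -2·((-2)^j + 3·3^j) + 15·3^j = (-2)^{j+1} − 6·3^j + 15·3^j = (-2)^{j+1} + 9·3^j = (-2)^{j+1} + 3·3^{j+1}.
So the formula holds for j+1, and by induction s_n = (-2)^n + 3·3^n for all n ≥ 1.

s_n = (-2)^n + 3·3^n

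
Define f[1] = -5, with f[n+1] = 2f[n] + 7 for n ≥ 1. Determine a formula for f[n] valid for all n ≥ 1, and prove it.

Claim: f[n] = 2^n − 7.

Base case: f[1] = -5, and 2^1 − 7 = 2 − 7 = -5.
Assume f[j] = 2^j − 7 for some j ≥ 1.
Then f[j+1] = 2f[j] + 7 = 2·(2^j − 7) + 7 = 2^{j+1} − 14 + 7 = 2^{j+1} − 7.
This completes the inductive step, so f[n] = 2^n − 7 for all n ≥ 1.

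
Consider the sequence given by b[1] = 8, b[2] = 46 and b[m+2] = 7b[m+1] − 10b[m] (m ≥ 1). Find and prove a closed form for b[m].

Claim: b[m] = 2·5^m − 2^m.

Base cases: b[1] = 8 and 2·5^1 − 2^1 = 8; b[2] = 46 and 2·5^2 − 2^2 = 46.
Assume b[j] = 2·5^j − 2^j for all 1 ≤ j ≤ r, where r ≥ 2.
Then b[r+1] = 7b[r] − 10b[r−1] = 7·(2·5^r − 2^r) − 10·(2·5^{r−1} − 2^{r−1}) = 2·(7·5 − 10)5^{r−1} − (7·2 − 10)2^{r−1} = 50·5^{r−1} − 4·2^{r−1} = 2·5^{r+1} − 2^{r+1}.
By strong induction, b[m] = 2·5^m − 2^m for all m ≥ 1.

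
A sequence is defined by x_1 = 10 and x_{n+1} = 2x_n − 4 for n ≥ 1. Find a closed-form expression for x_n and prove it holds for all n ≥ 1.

Claim: x_n = 3·2^n + 4.

Base case: x_1 = 10, and 3·2^1 + 4 = 6 + 4 = 10.
Assume x_k = 3·2^k + 4 for some k ≥ 1.
Then x_{k+1} = 2x_k − 4 = 2·(3·2^k + 4) − 4 = 6·2^k + 8 − 4 = 3·2^{k+1} + 4.
Hence x_n = 3·2^n + 4 for every n ≥ 1, by induction.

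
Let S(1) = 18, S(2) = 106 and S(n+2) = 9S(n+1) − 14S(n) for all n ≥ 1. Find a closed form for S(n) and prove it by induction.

Claim: S(n) = 2·2^n + 2·7^n.

Base cases: S(1) = 18 and 2·2^1 + 2·7^1 = 18; S(2) = 106 and 2·2^2 + 2·7^2 = 106.
Assume S(j) = 2·2^j + 2·7^j for all 1 ≤ j ≤ r, where r ≥ 2.
Then S(r+1) = 9S(r) − 14S(r−1) = 9·(2·2^r + 2·7^r) − 14·(2·2^{r−1} + 2·7^{r−1}) = 2·(9·2 − 14)2^{r−1} + 2·(9·7 − 14)7^{r−1} = 8·2^{r−1} + 98·7^{r−1} = 2·2^{r+1} + 2·7^{r+1}.
By strong induction, S(n) = 2·2^n + 2·7^n for all n ≥ 1.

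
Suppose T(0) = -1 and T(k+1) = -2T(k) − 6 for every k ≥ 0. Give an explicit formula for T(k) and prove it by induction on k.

Claim: T(k) = (-2)^k − 2.

Base case: T(0) = -1, and (-2)^0 − 2 = 1 − 2 = -1.
Assume T(m) = (-2)^m − 2 for some m ≥ 0.
Then T(m+1) = -2T(m) − 6 = -2·((-2)^m − 2) − 6 = -2·(-2)^m + 4 − 6 = (-2)^{m+1} − 2.
Hence T(k) = (-2)^k − 2 for every k ≥ 0, by induction.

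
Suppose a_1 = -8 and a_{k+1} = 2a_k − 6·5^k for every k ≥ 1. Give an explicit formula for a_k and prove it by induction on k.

Claim: a_k = 2^k − 2·5^k.

Base case: a_1 = -8, and 2^1 − 2·5^1 = 2 − 10 = -8.
Assume a_j = 2^j − 2·5^j for some j ≥ 1.
Then a_{j+1} = 2a_j − 6·5^j = 2·(2^j − 2·5^j) − 6·5^j = 2^{j+1} − 4·5^j − 6·5^j = 2^{j+1} − 10·5^j = 2^{j+1} − 2·5^{j+1}.
By induction, a_k = 2^k − 2·5^k for all k ≥ 1.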